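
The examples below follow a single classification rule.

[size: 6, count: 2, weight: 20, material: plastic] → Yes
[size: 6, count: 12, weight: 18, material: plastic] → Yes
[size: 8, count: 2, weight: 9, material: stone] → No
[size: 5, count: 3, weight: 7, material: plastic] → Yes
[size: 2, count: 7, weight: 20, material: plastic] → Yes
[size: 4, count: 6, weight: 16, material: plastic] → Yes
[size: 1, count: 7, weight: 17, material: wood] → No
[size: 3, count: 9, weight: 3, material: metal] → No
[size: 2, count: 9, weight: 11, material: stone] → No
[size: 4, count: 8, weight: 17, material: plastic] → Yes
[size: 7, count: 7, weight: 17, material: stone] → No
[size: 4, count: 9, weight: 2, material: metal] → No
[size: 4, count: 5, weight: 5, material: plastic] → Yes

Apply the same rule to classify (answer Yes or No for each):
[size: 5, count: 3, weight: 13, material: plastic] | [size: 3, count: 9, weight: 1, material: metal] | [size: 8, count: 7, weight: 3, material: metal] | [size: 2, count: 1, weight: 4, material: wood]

Yes, No, No, No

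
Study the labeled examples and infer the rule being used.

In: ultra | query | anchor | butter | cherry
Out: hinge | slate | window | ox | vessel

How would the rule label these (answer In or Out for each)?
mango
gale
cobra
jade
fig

Checking candidate rules against both groups, what survives is: contains 'r'.
Out: mango, since no 'r'.
Out: gale, since no 'r'.
In: cobra, since has 'r'.
Out: jade, since no 'r'.
Out: fig, since no 'r'.

Out, Out, In, Out, Out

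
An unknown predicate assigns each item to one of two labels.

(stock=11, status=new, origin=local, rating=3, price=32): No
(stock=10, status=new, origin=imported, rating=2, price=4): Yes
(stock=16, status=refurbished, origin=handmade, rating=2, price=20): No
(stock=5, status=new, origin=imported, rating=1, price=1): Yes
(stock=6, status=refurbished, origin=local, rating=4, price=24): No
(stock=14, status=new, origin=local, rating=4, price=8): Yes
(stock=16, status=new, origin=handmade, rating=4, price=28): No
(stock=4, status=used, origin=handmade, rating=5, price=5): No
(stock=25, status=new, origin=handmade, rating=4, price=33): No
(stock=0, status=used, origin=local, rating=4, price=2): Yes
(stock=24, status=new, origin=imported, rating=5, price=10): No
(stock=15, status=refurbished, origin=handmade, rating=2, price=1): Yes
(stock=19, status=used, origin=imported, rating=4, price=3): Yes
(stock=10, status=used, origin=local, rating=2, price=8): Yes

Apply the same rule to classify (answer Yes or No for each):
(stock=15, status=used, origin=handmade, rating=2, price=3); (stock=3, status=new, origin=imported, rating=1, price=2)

The classifier is using: price ≤ 8 AND rating ≤ 4.

Yes, Yes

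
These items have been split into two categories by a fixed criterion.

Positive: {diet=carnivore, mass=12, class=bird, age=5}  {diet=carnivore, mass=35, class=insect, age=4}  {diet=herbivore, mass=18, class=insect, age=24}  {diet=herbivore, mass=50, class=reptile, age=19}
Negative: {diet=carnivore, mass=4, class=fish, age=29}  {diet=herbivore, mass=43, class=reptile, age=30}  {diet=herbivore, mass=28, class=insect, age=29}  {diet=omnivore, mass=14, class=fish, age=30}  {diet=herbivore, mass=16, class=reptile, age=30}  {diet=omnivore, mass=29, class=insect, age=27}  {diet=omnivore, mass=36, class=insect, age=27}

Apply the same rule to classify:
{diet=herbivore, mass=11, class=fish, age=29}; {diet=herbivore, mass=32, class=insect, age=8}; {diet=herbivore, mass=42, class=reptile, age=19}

Negative, Positive, Positive

Rule: age ≤ 24. This holds for each 'Positive' example and fails for each 'Negative' one.
{diet=herbivore, mass=11, class=fish, age=29} — age = 29, hence Negative.
{diet=herbivore, mass=32, class=insect, age=8} — age = 8, hence Positive.
{diet=herbivore, mass=42, class=reptile, age=19} — age = 19, hence Positive.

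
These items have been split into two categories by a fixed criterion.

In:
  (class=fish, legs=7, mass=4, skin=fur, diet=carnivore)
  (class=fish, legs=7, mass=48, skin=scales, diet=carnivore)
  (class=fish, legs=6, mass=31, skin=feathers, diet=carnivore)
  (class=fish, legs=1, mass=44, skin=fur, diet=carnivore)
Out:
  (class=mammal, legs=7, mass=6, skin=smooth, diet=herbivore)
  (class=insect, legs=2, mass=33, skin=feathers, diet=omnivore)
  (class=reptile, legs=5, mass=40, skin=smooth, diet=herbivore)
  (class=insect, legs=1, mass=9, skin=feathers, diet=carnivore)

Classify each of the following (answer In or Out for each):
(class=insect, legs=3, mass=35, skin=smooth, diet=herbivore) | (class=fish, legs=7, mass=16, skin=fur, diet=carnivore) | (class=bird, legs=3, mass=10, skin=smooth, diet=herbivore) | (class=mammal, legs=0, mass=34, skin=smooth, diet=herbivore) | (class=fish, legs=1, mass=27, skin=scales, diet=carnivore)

One predicate separates the groups cleanly: class is fish.
(class=insect, legs=3, mass=35, skin=smooth, diet=herbivore): class is insect, doesn't qualify → Out.
(class=fish, legs=7, mass=16, skin=fur, diet=carnivore): class is fish, checks out → In.
(class=bird, legs=3, mass=10, skin=smooth, diet=herbivore): class is bird, doesn't qualify → Out.
(class=mammal, legs=0, mass=34, skin=smooth, diet=herbivore): class is mammal, doesn't qualify → Out.
(class=fish, legs=1, mass=27, skin=scales, diet=carnivore): class is fish, checks out → In.

Out, In, Out, Out, In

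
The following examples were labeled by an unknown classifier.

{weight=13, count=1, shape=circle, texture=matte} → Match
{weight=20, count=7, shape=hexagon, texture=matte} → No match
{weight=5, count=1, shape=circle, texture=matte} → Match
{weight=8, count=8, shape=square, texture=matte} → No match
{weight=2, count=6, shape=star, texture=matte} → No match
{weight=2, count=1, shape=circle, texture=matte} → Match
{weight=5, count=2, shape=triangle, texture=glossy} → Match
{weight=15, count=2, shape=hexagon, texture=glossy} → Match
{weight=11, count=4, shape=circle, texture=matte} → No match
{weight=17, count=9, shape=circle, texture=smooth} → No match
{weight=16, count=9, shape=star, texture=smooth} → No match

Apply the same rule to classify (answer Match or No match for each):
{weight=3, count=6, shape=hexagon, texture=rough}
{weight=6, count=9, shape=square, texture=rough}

One predicate separates the groups cleanly: count ≤ 2.

No match, No match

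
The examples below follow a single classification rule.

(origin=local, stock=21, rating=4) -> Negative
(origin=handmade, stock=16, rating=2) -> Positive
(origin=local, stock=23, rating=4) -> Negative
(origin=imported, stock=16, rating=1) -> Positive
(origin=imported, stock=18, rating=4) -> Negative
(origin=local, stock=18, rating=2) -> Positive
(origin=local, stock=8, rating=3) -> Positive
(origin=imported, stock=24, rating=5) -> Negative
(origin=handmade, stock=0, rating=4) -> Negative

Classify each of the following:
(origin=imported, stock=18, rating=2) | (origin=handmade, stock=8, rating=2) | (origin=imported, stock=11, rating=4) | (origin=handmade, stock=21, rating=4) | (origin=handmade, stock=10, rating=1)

All 'Positive' examples share one property — rating ≤ 3 — and every 'Negative' example lacks it.
(origin=imported, stock=18, rating=2): rating = 2 — matches, so Positive. (origin=handmade, stock=8, rating=2): rating = 2 — matches, so Positive. (origin=imported, stock=11, rating=4): rating = 4 — doesn't match, so Negative. (origin=handmade, stock=21, rating=4): rating = 4 — doesn't match, so Negative. (origin=handmade, stock=10, rating=1): rating = 1 — matches, so Positive.

Positive, Positive, Negative, Negative, Positive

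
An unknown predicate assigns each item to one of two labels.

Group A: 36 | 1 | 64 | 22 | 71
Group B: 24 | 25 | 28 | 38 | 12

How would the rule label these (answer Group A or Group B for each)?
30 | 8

Group B, Group A

The classifier is using: ≡ 1 (mod 7).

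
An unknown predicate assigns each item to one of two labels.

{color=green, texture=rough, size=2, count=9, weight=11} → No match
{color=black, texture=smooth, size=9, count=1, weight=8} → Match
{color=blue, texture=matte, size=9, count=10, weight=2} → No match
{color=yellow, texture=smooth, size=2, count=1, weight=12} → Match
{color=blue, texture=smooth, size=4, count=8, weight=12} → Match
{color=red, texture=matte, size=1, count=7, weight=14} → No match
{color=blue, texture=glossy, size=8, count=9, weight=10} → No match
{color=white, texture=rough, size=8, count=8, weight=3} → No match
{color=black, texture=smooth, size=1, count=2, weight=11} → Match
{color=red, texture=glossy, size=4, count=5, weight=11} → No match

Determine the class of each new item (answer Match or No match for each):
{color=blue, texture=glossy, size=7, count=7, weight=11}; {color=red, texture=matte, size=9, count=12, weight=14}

No match, No match

A rule that fits every label: texture is smooth — true of each 'Match' example, false of each 'No match' one.
{color=blue, texture=glossy, size=7, count=7, weight=11} — texture is glossy, hence No match.
{color=red, texture=matte, size=9, count=12, weight=14} — texture is matte, hence No match.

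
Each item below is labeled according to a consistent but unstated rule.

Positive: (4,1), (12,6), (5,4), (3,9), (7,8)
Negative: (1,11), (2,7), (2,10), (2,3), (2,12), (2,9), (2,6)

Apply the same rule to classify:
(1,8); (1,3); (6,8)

'Positive' ⟺ first ≥ 3.

Negative, Negative, Positive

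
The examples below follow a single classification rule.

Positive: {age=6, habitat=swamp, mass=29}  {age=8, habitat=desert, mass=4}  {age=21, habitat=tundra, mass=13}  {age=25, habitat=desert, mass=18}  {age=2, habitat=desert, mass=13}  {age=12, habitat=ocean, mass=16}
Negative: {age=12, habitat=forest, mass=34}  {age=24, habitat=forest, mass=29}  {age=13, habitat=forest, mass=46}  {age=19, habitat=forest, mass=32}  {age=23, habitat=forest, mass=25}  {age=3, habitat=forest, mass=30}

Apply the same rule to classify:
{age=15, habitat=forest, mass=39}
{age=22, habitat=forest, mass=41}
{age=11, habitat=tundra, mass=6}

Negative, Negative, Positive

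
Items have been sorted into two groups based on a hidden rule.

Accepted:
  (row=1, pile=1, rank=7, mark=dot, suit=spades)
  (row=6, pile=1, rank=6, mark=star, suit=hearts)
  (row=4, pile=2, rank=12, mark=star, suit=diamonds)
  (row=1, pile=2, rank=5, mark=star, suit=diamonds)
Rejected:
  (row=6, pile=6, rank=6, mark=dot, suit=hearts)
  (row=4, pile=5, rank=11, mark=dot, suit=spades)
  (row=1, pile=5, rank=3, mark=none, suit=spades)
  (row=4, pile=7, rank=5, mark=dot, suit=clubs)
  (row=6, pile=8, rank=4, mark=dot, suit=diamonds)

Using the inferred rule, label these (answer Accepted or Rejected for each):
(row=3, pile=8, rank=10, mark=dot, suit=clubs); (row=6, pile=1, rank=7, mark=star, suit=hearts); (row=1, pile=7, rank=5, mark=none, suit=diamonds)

The distinguishing property — pile ≤ 2 — holds for all the 'Accepted' cases and none of the 'Rejected' cases.

Rejected, Accepted, Rejected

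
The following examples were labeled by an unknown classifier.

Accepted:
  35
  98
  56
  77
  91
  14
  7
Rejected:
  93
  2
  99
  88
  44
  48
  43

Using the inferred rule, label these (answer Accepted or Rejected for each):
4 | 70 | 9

'Accepted' ⟺ multiple of 7.

Rejected, Accepted, Rejected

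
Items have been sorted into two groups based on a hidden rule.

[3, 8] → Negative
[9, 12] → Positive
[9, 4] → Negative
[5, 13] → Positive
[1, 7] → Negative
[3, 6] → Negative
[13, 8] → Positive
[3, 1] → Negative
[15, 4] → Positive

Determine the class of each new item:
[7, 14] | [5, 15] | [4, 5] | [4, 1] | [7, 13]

Positive, Positive, Negative, Negative, Positive

The classifier is using: sum ≥ 18.
[7, 14]: Positive (7+14 = 21). [5, 15]: Positive (5+15 = 20). [4, 5]: Negative (4+5 = 9). [4, 1]: Negative (4+1 = 5). [7, 13]: Positive (7+13 = 20).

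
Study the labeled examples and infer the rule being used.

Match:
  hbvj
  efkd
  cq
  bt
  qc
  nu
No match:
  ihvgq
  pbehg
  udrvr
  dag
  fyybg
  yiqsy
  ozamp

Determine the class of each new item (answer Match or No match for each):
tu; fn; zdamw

All 'Match' examples share one property — even length — and every 'No match' example lacks it.
Match: tu, since length 2.
Match: fn, since length 2.
No match: zdamw, since length 5.

Match, Match, No match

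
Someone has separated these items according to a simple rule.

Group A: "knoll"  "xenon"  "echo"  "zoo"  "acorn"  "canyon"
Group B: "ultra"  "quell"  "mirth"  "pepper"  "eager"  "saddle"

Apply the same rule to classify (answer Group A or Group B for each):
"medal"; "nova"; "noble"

The pattern is that an item is 'Group A' exactly when: contains 'o'.
"medal" → no 'o' → Group B.
"nova" → has 'o' → Group A.
"noble" → has 'o' → Group A.

Group B, Group A, Group A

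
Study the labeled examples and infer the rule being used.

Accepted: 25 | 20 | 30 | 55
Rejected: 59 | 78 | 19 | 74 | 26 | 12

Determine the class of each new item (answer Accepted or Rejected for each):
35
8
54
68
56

Accepted, Rejected, Rejected, Rejected, Rejected

All 'Accepted' examples share one property — multiple of 5 — and every 'Rejected' example lacks it.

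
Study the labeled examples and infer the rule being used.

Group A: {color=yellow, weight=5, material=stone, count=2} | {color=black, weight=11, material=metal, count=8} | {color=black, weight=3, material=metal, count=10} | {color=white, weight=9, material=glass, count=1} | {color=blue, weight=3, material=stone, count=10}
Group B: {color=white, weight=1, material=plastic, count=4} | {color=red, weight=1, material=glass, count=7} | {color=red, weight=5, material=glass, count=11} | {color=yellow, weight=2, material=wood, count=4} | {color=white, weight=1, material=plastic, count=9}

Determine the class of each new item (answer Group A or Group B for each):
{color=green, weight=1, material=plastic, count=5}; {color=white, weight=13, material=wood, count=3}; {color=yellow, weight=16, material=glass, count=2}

Group B, Group A, Group A

A rule that fits every label: weight ≥ 3 AND count ≤ 10 — true of each 'Group A' example, false of each 'Group B' one.
Group B: {color=green, weight=1, material=plastic, count=5}, since weight = 1, count = 5. Group A: {color=white, weight=13, material=wood, count=3}, since weight = 13, count = 3. Group A: {color=yellow, weight=16, material=glass, count=2}, since weight = 16, count = 2.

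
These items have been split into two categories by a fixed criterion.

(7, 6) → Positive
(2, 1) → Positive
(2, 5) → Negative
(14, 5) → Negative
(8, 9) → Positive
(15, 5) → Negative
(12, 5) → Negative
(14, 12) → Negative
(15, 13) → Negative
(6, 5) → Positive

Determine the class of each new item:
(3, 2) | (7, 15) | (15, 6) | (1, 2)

The pattern is that an item is 'Positive' exactly when: |first − second| ≤ 1.
(3, 2): |3−2| = 1, satisfies this → Positive.
(7, 15): |7−15| = 8, fails this test → Negative.
(15, 6): |15−6| = 9, fails this test → Negative.
(1, 2): |1−2| = 1, satisfies this → Positive.

Positive, Negative, Negative, Positive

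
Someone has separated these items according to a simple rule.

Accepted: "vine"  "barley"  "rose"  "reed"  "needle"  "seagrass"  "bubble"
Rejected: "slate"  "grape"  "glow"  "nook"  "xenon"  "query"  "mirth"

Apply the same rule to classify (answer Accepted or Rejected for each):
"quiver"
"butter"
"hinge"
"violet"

Every 'Accepted' example satisfies: even length AND contains 'e'. None of the 'Rejected' examples do.

Accepted, Accepted, Rejected, Accepted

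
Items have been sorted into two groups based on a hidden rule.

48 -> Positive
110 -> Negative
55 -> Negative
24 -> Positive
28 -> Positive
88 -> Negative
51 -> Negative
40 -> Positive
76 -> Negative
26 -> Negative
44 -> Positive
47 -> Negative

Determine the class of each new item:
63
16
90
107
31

Negative, Positive, Negative, Negative, Negative

Every 'Positive' example satisfies: multiple of 4 AND at most 48. None of the 'Negative' examples do.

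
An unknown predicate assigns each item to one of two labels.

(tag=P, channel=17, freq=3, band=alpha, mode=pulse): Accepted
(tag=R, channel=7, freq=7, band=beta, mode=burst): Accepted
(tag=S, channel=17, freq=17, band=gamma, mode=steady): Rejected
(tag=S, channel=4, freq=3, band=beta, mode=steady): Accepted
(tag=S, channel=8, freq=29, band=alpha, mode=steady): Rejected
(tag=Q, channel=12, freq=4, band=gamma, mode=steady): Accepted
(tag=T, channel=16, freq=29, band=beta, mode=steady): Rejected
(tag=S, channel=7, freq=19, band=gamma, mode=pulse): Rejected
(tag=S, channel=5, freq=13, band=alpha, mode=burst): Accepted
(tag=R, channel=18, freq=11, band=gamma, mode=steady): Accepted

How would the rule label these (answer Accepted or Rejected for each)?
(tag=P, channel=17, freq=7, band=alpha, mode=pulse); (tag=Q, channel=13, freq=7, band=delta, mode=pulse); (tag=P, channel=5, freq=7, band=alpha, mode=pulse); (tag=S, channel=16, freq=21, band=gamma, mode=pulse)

Accepted, Accepted, Accepted, Rejected

One predicate separates the groups cleanly: freq ≤ 13.
(tag=P, channel=17, freq=7, band=alpha, mode=pulse) → freq = 7 → Accepted. (tag=Q, channel=13, freq=7, band=delta, mode=pulse) → freq = 7 → Accepted. (tag=P, channel=5, freq=7, band=alpha, mode=pulse) → freq = 7 → Accepted. (tag=S, channel=16, freq=21, band=gamma, mode=pulse) → freq = 21 → Rejected.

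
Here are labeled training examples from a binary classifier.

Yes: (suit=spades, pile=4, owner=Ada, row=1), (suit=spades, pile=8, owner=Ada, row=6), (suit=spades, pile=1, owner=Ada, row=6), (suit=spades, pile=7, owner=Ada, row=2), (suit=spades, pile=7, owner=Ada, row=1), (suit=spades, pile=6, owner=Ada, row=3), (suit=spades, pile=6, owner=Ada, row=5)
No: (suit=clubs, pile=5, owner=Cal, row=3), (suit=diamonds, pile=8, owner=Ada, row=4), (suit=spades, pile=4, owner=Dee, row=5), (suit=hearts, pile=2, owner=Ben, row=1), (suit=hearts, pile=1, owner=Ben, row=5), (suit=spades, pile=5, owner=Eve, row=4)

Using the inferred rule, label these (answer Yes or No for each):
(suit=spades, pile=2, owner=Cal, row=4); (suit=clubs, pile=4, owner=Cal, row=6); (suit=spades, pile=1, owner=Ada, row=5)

No, No, Yes

The common property of the 'Yes' items is: owner is Ada AND suit is spades. No 'No' item has it.
(suit=spades, pile=2, owner=Cal, row=4): owner is Cal, suit is spades, doesn't qualify → No. (suit=clubs, pile=4, owner=Cal, row=6): owner is Cal, suit is clubs, doesn't qualify → No. (suit=spades, pile=1, owner=Ada, row=5): owner is Ada, suit is spades, has this property → Yes.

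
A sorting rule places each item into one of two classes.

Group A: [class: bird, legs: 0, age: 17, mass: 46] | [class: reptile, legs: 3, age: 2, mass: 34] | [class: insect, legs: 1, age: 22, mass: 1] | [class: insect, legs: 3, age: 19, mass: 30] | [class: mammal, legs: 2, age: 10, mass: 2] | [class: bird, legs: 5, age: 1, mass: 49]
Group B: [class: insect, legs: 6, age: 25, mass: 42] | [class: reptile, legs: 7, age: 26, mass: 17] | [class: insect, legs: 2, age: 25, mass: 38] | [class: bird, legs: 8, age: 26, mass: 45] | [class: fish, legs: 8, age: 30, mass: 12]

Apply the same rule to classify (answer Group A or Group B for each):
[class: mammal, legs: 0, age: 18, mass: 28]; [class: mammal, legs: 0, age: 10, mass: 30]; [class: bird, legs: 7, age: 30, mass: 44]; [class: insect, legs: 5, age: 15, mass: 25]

Group A, Group A, Group B, Group A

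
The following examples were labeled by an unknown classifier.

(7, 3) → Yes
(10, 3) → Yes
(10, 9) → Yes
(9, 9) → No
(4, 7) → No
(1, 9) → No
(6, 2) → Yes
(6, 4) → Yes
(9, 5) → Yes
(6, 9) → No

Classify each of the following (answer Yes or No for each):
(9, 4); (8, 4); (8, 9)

The simplest hypothesis consistent with all the labels is: first > second.

Yes, Yes, No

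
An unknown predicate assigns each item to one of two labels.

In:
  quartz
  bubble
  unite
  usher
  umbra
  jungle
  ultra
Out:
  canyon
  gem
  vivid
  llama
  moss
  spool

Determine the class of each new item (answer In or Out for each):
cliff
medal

Out, Out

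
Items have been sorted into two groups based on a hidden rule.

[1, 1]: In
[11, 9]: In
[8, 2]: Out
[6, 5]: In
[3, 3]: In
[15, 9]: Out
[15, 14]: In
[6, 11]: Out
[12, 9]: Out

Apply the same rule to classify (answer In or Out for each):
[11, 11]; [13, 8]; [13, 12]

The common property of the 'In' items is: |first − second| ≤ 2. No 'Out' item has it.
In: [11, 11], since |11−11| = 0. Out: [13, 8], since |13−8| = 5. In: [13, 12], since |13−12| = 1.

In, Out, In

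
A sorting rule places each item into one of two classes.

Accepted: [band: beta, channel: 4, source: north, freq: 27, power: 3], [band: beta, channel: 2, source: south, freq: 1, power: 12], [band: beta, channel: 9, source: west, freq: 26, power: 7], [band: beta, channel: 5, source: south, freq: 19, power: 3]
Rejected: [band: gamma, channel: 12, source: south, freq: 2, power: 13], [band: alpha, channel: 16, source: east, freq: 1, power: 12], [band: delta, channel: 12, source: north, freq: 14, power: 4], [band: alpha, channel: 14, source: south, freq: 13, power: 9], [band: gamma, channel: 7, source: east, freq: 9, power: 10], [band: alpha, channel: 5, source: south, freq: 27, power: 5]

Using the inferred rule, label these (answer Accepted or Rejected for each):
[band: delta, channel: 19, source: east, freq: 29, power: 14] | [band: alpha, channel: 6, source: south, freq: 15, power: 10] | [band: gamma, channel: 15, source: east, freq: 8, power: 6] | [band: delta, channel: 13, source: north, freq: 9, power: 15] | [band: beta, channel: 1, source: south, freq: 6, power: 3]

The pattern is that an item is 'Accepted' exactly when: band is beta.
Rejected: [band: delta, channel: 19, source: east, freq: 29, power: 14], since band is delta. Rejected: [band: alpha, channel: 6, source: south, freq: 15, power: 10], since band is alpha. Rejected: [band: gamma, channel: 15, source: east, freq: 8, power: 6], since band is gamma. Rejected: [band: delta, channel: 13, source: north, freq: 9, power: 15], since band is delta. Accepted: [band: beta, channel: 1, source: south, freq: 6, power: 3], since band is beta.

Rejected, Rejected, Rejected, Rejected, Accepted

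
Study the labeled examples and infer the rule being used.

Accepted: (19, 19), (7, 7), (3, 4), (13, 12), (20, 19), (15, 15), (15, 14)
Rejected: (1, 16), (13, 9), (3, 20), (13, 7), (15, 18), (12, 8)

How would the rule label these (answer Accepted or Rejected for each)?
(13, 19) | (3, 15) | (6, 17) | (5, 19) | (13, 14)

Rejected, Rejected, Rejected, Rejected, Accepted

A rule that fits every label: |first − second| ≤ 1 — true of each 'Accepted' example, false of each 'Rejected' one.
(13, 19): |13−19| = 6 — lacks this property, so Rejected. (3, 15): |3−15| = 12 — lacks this property, so Rejected. (6, 17): |6−17| = 11 — lacks this property, so Rejected. (5, 19): |5−19| = 14 — lacks this property, so Rejected. (13, 14): |13−14| = 1 — qualifies, so Accepted.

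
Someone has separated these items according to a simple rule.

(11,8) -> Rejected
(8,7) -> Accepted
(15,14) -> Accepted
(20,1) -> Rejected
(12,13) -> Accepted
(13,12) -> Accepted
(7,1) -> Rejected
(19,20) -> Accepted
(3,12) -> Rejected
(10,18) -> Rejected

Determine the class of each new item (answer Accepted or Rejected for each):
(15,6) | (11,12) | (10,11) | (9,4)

Rejected, Accepted, Accepted, Rejected

The rule appears to be: |first − second| ≤ 1.
(15,6): |15−6| = 9 — lacks this property, so Rejected. (11,12): |11−12| = 1 — meets the rule, so Accepted. (10,11): |10−11| = 1 — meets the rule, so Accepted. (9,4): |9−4| = 5 — lacks this property, so Rejected.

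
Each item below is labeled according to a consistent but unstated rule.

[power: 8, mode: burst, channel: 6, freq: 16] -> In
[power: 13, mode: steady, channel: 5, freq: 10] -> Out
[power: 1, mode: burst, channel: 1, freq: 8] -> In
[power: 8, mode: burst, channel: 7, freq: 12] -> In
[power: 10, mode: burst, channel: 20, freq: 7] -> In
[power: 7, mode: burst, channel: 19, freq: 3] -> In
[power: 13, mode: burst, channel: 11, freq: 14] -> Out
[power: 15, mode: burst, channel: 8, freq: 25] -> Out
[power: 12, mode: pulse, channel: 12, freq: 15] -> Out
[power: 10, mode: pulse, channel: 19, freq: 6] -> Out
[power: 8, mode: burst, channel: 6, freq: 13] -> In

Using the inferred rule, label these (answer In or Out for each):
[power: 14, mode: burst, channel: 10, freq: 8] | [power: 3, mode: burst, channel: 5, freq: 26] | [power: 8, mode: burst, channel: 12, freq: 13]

Out, In, In

Every 'In' example satisfies: mode is burst AND power ≤ 10. None of the 'Out' examples do.
[power: 14, mode: burst, channel: 10, freq: 8]: mode is burst, power = 14, fails the rule → Out.
[power: 3, mode: burst, channel: 5, freq: 26]: mode is burst, power = 3, fits → In.
[power: 8, mode: burst, channel: 12, freq: 13]: mode is burst, power = 8, fits → In.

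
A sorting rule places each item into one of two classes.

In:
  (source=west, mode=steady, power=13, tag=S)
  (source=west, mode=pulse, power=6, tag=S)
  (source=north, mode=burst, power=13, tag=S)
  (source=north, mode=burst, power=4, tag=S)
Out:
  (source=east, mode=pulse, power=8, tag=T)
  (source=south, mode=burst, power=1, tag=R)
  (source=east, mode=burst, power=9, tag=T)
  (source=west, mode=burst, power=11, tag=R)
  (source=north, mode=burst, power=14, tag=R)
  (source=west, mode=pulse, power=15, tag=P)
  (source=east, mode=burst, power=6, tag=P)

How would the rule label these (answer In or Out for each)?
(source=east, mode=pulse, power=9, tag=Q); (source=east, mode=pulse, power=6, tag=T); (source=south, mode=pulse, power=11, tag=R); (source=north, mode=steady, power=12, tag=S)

Out, Out, Out, In

Every 'In' example satisfies: tag is S. None of the 'Out' examples do.
(source=east, mode=pulse, power=9, tag=Q) — tag is Q, hence Out.
(source=east, mode=pulse, power=6, tag=T) — tag is T, hence Out.
(source=south, mode=pulse, power=11, tag=R) — tag is R, hence Out.
(source=north, mode=steady, power=12, tag=S) — tag is S, hence In.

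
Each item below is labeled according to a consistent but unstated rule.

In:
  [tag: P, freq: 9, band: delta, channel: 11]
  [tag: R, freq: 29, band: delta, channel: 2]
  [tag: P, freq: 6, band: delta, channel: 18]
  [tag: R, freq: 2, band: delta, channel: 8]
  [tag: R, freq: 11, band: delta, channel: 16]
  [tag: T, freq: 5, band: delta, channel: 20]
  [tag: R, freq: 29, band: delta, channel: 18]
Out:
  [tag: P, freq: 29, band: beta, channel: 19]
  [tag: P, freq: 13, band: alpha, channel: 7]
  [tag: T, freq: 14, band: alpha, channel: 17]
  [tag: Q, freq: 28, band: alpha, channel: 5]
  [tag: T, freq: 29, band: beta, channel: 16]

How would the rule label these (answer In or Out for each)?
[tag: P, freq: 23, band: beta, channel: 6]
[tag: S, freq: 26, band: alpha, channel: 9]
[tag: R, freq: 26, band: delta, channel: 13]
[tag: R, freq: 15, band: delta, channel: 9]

Out, Out, In, In

The common property of the 'In' items is: band is delta. No 'Out' item has it.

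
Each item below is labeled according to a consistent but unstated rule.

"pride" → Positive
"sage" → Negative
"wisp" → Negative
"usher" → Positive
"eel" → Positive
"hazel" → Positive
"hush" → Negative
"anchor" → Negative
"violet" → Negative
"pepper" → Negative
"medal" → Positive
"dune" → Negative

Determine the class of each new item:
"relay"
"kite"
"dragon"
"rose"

One predicate separates the groups cleanly: odd length.
Positive: "relay", since length 5.
Negative: "kite", since length 4.
Negative: "dragon", since length 6.
Negative: "rose", since length 4.

Positive, Negative, Negative, Negative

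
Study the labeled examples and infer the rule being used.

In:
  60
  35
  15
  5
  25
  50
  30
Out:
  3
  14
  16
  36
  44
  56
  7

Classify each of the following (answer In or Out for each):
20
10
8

In, In, Out

Looking at the examples, the only property every 'In' case has and every 'Out' case lacks is: multiple of 5.
20 → 20 = 5·4 → In.
10 → 10 = 5·2 → In.
8 → 8 = 5·1 + 3 → Out.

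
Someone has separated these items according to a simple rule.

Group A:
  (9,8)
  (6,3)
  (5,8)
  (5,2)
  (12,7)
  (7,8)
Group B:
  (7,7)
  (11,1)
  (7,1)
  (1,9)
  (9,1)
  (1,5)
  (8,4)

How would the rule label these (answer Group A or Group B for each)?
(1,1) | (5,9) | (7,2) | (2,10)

The rule appears to be: sum is odd.

Group B, Group B, Group A, Group B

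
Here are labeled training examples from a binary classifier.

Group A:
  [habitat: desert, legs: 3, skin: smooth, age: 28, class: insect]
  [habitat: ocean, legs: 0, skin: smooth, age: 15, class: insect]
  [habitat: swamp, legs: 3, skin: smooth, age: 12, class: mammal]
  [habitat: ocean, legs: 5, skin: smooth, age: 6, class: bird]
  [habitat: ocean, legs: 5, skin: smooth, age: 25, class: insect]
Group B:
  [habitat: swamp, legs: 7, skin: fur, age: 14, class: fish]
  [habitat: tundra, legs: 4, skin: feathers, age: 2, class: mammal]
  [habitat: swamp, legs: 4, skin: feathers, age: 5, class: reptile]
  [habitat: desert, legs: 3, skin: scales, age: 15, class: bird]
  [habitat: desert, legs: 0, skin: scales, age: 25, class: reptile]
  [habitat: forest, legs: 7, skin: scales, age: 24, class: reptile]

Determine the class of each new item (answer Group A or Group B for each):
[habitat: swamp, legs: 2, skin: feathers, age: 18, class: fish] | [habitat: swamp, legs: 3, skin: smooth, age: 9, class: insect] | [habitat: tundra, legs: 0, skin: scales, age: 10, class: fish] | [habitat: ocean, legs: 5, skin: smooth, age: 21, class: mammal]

Checking candidate rules against both groups, what survives is: skin is smooth.

Group B, Group A, Group B, Group A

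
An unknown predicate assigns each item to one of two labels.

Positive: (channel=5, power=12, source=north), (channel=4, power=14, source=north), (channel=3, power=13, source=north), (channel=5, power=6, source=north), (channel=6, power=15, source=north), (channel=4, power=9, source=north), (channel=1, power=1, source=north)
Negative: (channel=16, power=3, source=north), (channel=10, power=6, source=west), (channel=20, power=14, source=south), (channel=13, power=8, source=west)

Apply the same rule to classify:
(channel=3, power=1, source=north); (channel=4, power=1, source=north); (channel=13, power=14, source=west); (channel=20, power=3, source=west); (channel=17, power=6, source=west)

The distinguishing property — channel ≤ 6 — holds for all the 'Positive' cases and none of the 'Negative' cases.

Positive, Positive, Negative, Negative, Negative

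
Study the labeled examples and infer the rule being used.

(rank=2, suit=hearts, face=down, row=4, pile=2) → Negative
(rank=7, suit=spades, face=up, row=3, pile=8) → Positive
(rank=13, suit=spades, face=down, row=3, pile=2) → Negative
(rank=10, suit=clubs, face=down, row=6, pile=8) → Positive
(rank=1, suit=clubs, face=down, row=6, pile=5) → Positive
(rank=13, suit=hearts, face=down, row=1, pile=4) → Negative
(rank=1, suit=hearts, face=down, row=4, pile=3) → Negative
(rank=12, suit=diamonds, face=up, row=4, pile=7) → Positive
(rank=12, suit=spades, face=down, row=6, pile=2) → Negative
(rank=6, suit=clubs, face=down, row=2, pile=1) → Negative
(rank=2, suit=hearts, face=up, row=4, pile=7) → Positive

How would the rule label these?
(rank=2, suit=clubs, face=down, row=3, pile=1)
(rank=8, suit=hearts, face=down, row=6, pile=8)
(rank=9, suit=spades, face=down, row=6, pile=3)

Negative, Positive, Negative

The common property of the 'Positive' items is: pile ≥ 5. No 'Negative' item has it.
(rank=2, suit=clubs, face=down, row=3, pile=1) — pile = 1, hence Negative.
(rank=8, suit=hearts, face=down, row=6, pile=8) — pile = 8, hence Positive.
(rank=9, suit=spades, face=down, row=6, pile=3) — pile = 3, hence Negative.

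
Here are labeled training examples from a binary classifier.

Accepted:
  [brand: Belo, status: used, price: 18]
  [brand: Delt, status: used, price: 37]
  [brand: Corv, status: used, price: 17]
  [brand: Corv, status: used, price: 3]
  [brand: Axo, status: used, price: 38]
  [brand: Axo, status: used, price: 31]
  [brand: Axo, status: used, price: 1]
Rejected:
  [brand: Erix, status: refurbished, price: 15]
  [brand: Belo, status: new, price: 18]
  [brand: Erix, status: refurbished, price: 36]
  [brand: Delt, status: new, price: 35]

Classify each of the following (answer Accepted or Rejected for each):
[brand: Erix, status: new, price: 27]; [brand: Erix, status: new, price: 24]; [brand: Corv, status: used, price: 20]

Rejected, Rejected, Accepted

The distinguishing property — status is used — holds for all the 'Accepted' cases and none of the 'Rejected' cases.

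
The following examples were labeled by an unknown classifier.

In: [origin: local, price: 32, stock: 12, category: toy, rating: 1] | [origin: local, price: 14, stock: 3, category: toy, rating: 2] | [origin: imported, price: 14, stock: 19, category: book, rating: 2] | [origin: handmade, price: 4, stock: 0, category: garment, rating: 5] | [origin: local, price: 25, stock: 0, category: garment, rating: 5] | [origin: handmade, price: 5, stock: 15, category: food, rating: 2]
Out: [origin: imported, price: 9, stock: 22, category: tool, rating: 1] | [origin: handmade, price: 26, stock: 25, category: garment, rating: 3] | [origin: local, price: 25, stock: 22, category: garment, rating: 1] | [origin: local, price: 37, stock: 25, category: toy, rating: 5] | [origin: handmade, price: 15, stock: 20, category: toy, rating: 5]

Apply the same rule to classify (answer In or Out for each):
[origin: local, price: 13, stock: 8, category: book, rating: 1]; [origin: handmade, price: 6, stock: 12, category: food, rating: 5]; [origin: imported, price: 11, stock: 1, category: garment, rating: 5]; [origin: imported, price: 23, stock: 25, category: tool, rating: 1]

'In' ⟺ stock ≤ 19.
[origin: local, price: 13, stock: 8, category: book, rating: 1]: stock = 8, meets the rule → In. [origin: handmade, price: 6, stock: 12, category: food, rating: 5]: stock = 12, meets the rule → In. [origin: imported, price: 11, stock: 1, category: garment, rating: 5]: stock = 1, meets the rule → In. [origin: imported, price: 23, stock: 25, category: tool, rating: 1]: stock = 25, fails the rule → Out.

In, In, In, Out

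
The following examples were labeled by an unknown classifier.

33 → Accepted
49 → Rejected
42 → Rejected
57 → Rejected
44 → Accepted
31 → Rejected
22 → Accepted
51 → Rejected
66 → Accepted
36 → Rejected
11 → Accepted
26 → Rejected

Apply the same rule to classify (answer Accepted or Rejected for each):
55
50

Accepted, Rejected

Every 'Accepted' example satisfies: multiple of 11. None of the 'Rejected' examples do.
Accepted: 55, since 55 = 11·5. Rejected: 50, since 50 = 11·4 + 6.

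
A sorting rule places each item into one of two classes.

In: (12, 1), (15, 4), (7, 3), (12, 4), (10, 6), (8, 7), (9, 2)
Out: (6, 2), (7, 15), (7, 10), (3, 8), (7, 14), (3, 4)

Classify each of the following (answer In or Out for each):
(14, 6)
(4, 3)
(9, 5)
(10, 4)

In, Out, In, In

The rule appears to be: first > second AND sum ≥ 10.
(14, 6): In (14 > 6, 14+6 = 20).
(4, 3): Out (4 > 3, 4+3 = 7).
(9, 5): In (9 > 5, 9+5 = 14).
(10, 4): In (10 > 4, 10+4 = 14).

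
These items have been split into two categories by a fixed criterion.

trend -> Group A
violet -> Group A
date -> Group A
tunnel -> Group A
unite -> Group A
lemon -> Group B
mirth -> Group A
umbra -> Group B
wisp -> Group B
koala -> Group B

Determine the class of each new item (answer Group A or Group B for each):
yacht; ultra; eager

The distinguishing property — contains 't' — holds for all the 'Group A' cases and none of the 'Group B' cases.
yacht: has 't', passes → Group A.
ultra: has 't', passes → Group A.
eager: no 't', does not fit → Group B.

Group A, Group A, Group B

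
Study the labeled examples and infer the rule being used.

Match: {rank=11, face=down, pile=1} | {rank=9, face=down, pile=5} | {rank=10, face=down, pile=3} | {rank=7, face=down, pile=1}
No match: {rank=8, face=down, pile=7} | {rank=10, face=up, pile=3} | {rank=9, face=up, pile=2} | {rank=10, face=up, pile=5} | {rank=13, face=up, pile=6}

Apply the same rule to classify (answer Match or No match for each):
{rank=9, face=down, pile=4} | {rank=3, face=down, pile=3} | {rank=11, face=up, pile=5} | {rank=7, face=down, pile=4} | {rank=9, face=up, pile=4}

All 'Match' examples share one property — face is down AND pile ≤ 5 — and every 'No match' example lacks it.
Match: {rank=9, face=down, pile=4}, since face is down, pile = 4.
Match: {rank=3, face=down, pile=3}, since face is down, pile = 3.
No match: {rank=11, face=up, pile=5}, since face is up, pile = 5.
Match: {rank=7, face=down, pile=4}, since face is down, pile = 4.
No match: {rank=9, face=up, pile=4}, since face is up, pile = 4.

Match, Match, No match, Match, No match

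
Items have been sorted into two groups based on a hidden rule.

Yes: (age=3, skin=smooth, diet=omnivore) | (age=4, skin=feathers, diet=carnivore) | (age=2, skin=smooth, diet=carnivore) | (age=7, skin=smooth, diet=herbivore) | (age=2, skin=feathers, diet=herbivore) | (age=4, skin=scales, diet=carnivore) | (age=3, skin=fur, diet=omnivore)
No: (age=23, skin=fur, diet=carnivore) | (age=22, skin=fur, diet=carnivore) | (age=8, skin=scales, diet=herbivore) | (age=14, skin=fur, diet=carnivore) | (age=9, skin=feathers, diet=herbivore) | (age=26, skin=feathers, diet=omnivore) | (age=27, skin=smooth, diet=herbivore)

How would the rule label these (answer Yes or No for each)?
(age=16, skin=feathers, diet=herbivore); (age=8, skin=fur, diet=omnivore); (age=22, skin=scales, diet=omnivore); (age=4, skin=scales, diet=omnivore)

No, No, No, Yes

Rule: age ≤ 7. This holds for each 'Yes' example and fails for each 'No' one.
(age=16, skin=feathers, diet=herbivore): age = 16 — does not pass, so No. (age=8, skin=fur, diet=omnivore): age = 8 — does not pass, so No. (age=22, skin=scales, diet=omnivore): age = 22 — does not pass, so No. (age=4, skin=scales, diet=omnivore): age = 4 — matches, so Yes.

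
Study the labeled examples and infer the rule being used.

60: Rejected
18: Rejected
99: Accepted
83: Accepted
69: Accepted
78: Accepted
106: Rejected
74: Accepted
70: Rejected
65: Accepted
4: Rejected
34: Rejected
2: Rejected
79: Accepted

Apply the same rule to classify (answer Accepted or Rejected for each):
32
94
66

Rejected, Accepted, Accepted

'Accepted' ⟺ digit sum ≥ 10.
32 — digit sum 3+2 = 5, hence Rejected. 94 — digit sum 9+4 = 13, hence Accepted. 66 — digit sum 6+6 = 12, hence Accepted.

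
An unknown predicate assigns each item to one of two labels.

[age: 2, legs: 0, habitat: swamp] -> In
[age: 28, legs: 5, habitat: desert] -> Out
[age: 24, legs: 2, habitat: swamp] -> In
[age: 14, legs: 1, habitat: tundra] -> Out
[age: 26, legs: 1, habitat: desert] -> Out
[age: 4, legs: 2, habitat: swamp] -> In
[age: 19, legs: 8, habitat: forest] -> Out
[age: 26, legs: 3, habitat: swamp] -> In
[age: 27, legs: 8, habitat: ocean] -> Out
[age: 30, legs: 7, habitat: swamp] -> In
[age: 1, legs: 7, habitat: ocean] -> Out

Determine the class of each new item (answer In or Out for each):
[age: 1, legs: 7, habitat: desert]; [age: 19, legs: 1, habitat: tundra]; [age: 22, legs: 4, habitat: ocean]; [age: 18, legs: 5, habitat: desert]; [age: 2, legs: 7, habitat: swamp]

Out, Out, Out, Out, In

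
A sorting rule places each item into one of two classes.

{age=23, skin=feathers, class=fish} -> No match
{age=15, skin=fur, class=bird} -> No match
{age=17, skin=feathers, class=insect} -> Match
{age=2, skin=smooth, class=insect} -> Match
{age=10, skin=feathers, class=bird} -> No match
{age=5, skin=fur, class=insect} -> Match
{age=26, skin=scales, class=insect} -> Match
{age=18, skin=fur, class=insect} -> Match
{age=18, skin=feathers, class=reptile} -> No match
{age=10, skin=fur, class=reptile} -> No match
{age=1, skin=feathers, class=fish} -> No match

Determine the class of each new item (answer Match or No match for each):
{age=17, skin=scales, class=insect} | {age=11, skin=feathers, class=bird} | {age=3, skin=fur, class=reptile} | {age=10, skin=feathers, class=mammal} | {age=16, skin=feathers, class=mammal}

Checking candidate rules against both groups, what survives is: class is insect.
Match: {age=17, skin=scales, class=insect}, since class is insect.
No match: {age=11, skin=feathers, class=bird}, since class is bird.
No match: {age=3, skin=fur, class=reptile}, since class is reptile.
No match: {age=10, skin=feathers, class=mammal}, since class is mammal.
No match: {age=16, skin=feathers, class=mammal}, since class is mammal.

Match, No match, No match, No match, No match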